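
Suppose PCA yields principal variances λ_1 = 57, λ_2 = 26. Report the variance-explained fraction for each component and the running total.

Step 1 — total variance = trace(Sigma) = Σ λ_i = 57 + 26 = 83.

Step 2 — fraction explained by component i = λ_i / Σ λ:
  PC1: 57/83 = 0.6867
  PC2: 26/83 = 0.3133

Step 3 — cumulative fraction after k components = (λ_1 + ... + λ_k) / Σ λ:
  k = 1: 57/83 = 0.6867
  k = 2: (57 + 26)/83 = 83/83 = 1

Summary (fraction, with percent):

explained: PC1 0.6867 (68.67%), PC2 0.3133 (31.33%);  cumulative: 0.6867, 1


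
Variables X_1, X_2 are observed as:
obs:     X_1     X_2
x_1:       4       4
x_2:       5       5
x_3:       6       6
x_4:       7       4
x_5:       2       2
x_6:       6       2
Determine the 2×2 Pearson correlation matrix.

Step 1 — column means:
  mean(X_1) = (4 + 5 + 6 + 7 + 2 + 6) / 6 = 30/6 = 5
  mean(X_2) = (4 + 5 + 6 + 4 + 2 + 2) / 6 = 23/6 = 3.8333

Step 2 — sample variances and covariances s[i,j] = (1/(n-1)) · Σ_k (x_{k,i} - mean_i) · (x_{k,j} - mean_j), with n-1 = 5:
  s[X_1,X_1] = ((-1)·(-1) + (0)·(0) + (1)·(1) + (2)·(2) + (-3)·(-3) + (1)·(1)) / 5 = 16/5 = 3.2
  s[X_1,X_2] = ((-1)·(0.1667) + (0)·(1.1667) + (1)·(2.1667) + (2)·(0.1667) + (-3)·(-1.8333) + (1)·(-1.8333)) / 5 = 6/5 = 1.2
  s[X_2,X_2] = ((0.1667)·(0.1667) + (1.1667)·(1.1667) + (2.1667)·(2.1667) + (0.1667)·(0.1667) + (-1.8333)·(-1.8333) + (-1.8333)·(-1.8333)) / 5 = 12.8333/5 = 2.5667
  Sample standard deviations s_i = √(s[i,i]):
  s(X_1) = √(3.2) = 1.7889
  s(X_2) = √(2.5667) = 1.6021

Step 3 — r_{ij} = s_{ij} / (s_i · s_j):
  r[X_1,X_1] = 1 (diagonal).
  r[X_1,X_2] = 1.2 / (1.7889 · 1.6021) = 1.2 / 2.8659 = 0.4187
  r[X_2,X_2] = 1 (diagonal).

R is symmetric with unit diagonal. Assembling:

R = [[1, 0.4187],
 [0.4187, 1]]


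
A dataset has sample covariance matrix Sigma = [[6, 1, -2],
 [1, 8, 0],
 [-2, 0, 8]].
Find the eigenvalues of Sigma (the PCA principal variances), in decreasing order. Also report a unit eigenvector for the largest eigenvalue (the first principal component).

Step 1 — characteristic polynomial p(λ) = det(λI - Sigma) = λ³ - tr·λ² + c_1·λ - det, where tr = trace, c_1 = sum of the principal 2×2 minors, det = det(Sigma):
  tr = 6 + 8 + 8 = 22,
  c_1 = (6·8 - (1)²) + (6·8 - (-2)²) + (8·8 - (0)²) = 47 + 44 + 64 = 155,
  det = 6·(8·8 - (0)²) - (1)·((1)·8 - (0)·(-2)) + (-2)·((1)·(0) - 8·(-2)) = 6·(64) - (1)·(8) + (-2)·(16) = 344.
  So p(λ) = λ³ - 22λ² + 155λ - 344.
Step 2 — look for an integer root (rational root theorem: any rational root is an integer divisor of 344). Testing λ = 8:
  p(8) = 512 - 1408 + 1240 - 344 = 0  ✓
  Dividing out (λ - 8): p(λ) = (λ - 8)(λ² - 14λ + 43).
Step 3 — remaining eigenvalues from the quadratic λ² - 14λ + 43 = 0:
  Δ = 14² - 4·43 = 196 - 172 = 24,  λ = (14 ± √24)/2 = (14 ± 4.899)/2 ≈ 9.4495 or 4.5505.
  Sorted: λ_1 = 9.4495,  λ_2 = 8,  λ_3 = 4.5505  (check: sum = 22 = tr ✓).

Step 4 — unit eigenvector for λ_1 ≈ 9.4495: v spans the null space of (Sigma - λ_1 I), whose rows are
  r_1 = (-3.4495, 1, -2),  r_2 = (1, -1.4495, 0),  r_3 = (-2, 0, -1.4495).
  v is orthogonal to every row, so take v ∝ r_1 × r_2 = ((1)·(0) - (-2)·(-1.4495), (-2)·(1) - (-3.4495)·(0), (-3.4495)·(-1.4495) - (1)·(1)) ≈ (-2.899, -2, 4).
  Rescale (multiply by -1 so the first nonzero entry is positive): u = (2.899, 2, -4).
  ||u|| = √((2.899)² + (2)² + (-4)²) = √(28.4041) ≈ 5.3295,  v_1 = u/||u|| ≈ (0.5439, 0.3753, -0.7505) (||v_1|| = 1).

λ_1 = 9.4495,  λ_2 = 8,  λ_3 = 4.5505;  v_1 ≈ (0.5439, 0.3753, -0.7505)


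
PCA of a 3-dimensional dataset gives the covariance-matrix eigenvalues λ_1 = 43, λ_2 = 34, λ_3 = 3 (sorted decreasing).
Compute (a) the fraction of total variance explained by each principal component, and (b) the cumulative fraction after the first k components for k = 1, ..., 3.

Step 1 — total variance = trace(Sigma) = Σ λ_i = 43 + 34 + 3 = 80.

Step 2 — fraction explained by component i = λ_i / Σ λ:
  PC1: 43/80 = 0.5375
  PC2: 34/80 = 0.425
  PC3: 3/80 = 0.0375

Step 3 — cumulative fraction after k components = (λ_1 + ... + λ_k) / Σ λ:
  k = 1: 43/80 = 0.5375
  k = 2: (43 + 34)/80 = 77/80 = 0.9625
  k = 3: (43 + 34 + 3)/80 = 80/80 = 1

Summary (fraction, with percent):

explained: PC1 0.5375 (53.75%), PC2 0.425 (42.5%), PC3 0.0375 (3.75%);  cumulative: 0.5375, 0.9625, 1


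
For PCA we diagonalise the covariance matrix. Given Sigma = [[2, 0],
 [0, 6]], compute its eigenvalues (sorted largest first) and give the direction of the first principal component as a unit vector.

Step 1 — characteristic polynomial of 2×2 Sigma:
  det(Sigma - λI) = λ² - trace · λ + det = 0.
  trace = 2 + 6 = 8, det = 2·6 - (0)² = 12.
Step 2 — discriminant:
  Δ = trace² - 4·det = 64 - 48 = 16.
Step 3 — eigenvalues:
  λ = (trace ± √Δ)/2 = (8 ± 4)/2,
  λ_1 = 6,  λ_2 = 2.

Step 4 — unit eigenvector for λ_1: Sigma is diagonal, so its eigenvectors are the coordinate axes. λ_1 = 6 is the diagonal entry on the second coordinate axis, hence
  v_1 = (0, 1) (||v_1|| = 1).

λ_1 = 6,  λ_2 = 2;  v_1 ≈ (0, 1)


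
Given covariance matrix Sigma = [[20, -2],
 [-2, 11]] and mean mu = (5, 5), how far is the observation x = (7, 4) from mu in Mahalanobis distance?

Step 1 — centre the observation: (x - mu) = (2, -1).

Step 2 — invert Sigma. det(Sigma) = 20·11 - (-2)² = 216.
  Sigma^{-1} = (1/det) · [[d, -b], [-b, a]] = [[0.0509, 0.0093],
 [0.0093, 0.0926]].

Step 3 — form the quadratic (x - mu)^T · Sigma^{-1} · (x - mu):
  Sigma^{-1} · (x - mu) = (0.0926, -0.0741).
  (x - mu)^T · [Sigma^{-1} · (x - mu)] = (2)·(0.0926) + (-1)·(-0.0741) = 0.2593.

Step 4 — take square root: d = √(0.2593) ≈ 0.5092.

d(x, mu) = √(0.2593) ≈ 0.5092


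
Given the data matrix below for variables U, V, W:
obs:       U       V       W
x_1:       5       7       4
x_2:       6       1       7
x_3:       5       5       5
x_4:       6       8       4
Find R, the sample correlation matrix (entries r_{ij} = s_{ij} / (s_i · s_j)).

Step 1 — column means:
  mean(U) = (5 + 6 + 5 + 6) / 4 = 22/4 = 5.5
  mean(V) = (7 + 1 + 5 + 8) / 4 = 21/4 = 5.25
  mean(W) = (4 + 7 + 5 + 4) / 4 = 20/4 = 5

Step 2 — sample variances and covariances s[i,j] = (1/(n-1)) · Σ_k (x_{k,i} - mean_i) · (x_{k,j} - mean_j), with n-1 = 3:
  s[U,U] = ((-0.5)·(-0.5) + (0.5)·(0.5) + (-0.5)·(-0.5) + (0.5)·(0.5)) / 3 = 1/3 = 0.3333
  s[U,V] = ((-0.5)·(1.75) + (0.5)·(-4.25) + (-0.5)·(-0.25) + (0.5)·(2.75)) / 3 = -1.5/3 = -0.5
  s[U,W] = ((-0.5)·(-1) + (0.5)·(2) + (-0.5)·(0) + (0.5)·(-1)) / 3 = 1/3 = 0.3333
  s[V,V] = ((1.75)·(1.75) + (-4.25)·(-4.25) + (-0.25)·(-0.25) + (2.75)·(2.75)) / 3 = 28.75/3 = 9.5833
  s[V,W] = ((1.75)·(-1) + (-4.25)·(2) + (-0.25)·(0) + (2.75)·(-1)) / 3 = -13/3 = -4.3333
  s[W,W] = ((-1)·(-1) + (2)·(2) + (0)·(0) + (-1)·(-1)) / 3 = 6/3 = 2
  Sample standard deviations s_i = √(s[i,i]):
  s(U) = √(0.3333) = 0.5774
  s(V) = √(9.5833) = 3.0957
  s(W) = √(2) = 1.4142

Step 3 — r_{ij} = s_{ij} / (s_i · s_j):
  r[U,U] = 1 (diagonal).
  r[U,V] = -0.5 / (0.5774 · 3.0957) = -0.5 / 1.7873 = -0.2798
  r[U,W] = 0.3333 / (0.5774 · 1.4142) = 0.3333 / 0.8165 = 0.4082
  r[V,V] = 1 (diagonal).
  r[V,W] = -4.3333 / (3.0957 · 1.4142) = -4.3333 / 4.378 = -0.9898
  r[W,W] = 1 (diagonal).

R is symmetric with unit diagonal. Assembling:

R = [[1, -0.2798, 0.4082],
 [-0.2798, 1, -0.9898],
 [0.4082, -0.9898, 1]]


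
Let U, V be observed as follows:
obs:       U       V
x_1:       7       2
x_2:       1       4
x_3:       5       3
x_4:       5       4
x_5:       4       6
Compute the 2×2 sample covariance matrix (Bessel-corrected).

Step 1 — column means:
  mean(U) = (7 + 1 + 5 + 5 + 4) / 5 = 22/5 = 4.4
  mean(V) = (2 + 4 + 3 + 4 + 6) / 5 = 19/5 = 3.8

Step 2 — sample covariance S[i,j] = (1/(n-1)) · Σ_k (x_{k,i} - mean_i) · (x_{k,j} - mean_j), with n-1 = 4.
  S[U,U] = ((2.6)·(2.6) + (-3.4)·(-3.4) + (0.6)·(0.6) + (0.6)·(0.6) + (-0.4)·(-0.4)) / 4 = 19.2/4 = 4.8
  S[U,V] = ((2.6)·(-1.8) + (-3.4)·(0.2) + (0.6)·(-0.8) + (0.6)·(0.2) + (-0.4)·(2.2)) / 4 = -6.6/4 = -1.65
  S[V,V] = ((-1.8)·(-1.8) + (0.2)·(0.2) + (-0.8)·(-0.8) + (0.2)·(0.2) + (2.2)·(2.2)) / 4 = 8.8/4 = 2.2

S is symmetric (S[j,i] = S[i,j]). Assembling:

S = [[4.8, -1.65],
 [-1.65, 2.2]]


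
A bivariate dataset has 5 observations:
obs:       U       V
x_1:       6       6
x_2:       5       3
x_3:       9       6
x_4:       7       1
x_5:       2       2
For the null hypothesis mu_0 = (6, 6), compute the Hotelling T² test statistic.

Step 1 — sample mean vector:
  mean(U) = (6 + 5 + 9 + 7 + 2) / 5 = 29/5 = 5.8
  mean(V) = (6 + 3 + 6 + 1 + 2) / 5 = 18/5 = 3.6
  x̄ = (5.8, 3.6),  deviation x̄ - mu_0 = (5.8, 3.6) - (6, 6) = (-0.2, -2.4).

Step 2 — sample covariance matrix, S[i,j] = (1/(n-1)) · Σ_k (x_{k,i} - mean_i) · (x_{k,j} - mean_j), divisor n-1 = 4:
  S[U,U] = ((0.2)·(0.2) + (-0.8)·(-0.8) + (3.2)·(3.2) + (1.2)·(1.2) + (-3.8)·(-3.8)) / 4 = 26.8/4 = 6.7
  S[U,V] = ((0.2)·(2.4) + (-0.8)·(-0.6) + (3.2)·(2.4) + (1.2)·(-2.6) + (-3.8)·(-1.6)) / 4 = 11.6/4 = 2.9
  S[V,V] = ((2.4)·(2.4) + (-0.6)·(-0.6) + (2.4)·(2.4) + (-2.6)·(-2.6) + (-1.6)·(-1.6)) / 4 = 21.2/4 = 5.3
  S = [[6.7, 2.9],
 [2.9, 5.3]].

Step 3 — invert S. det(S) = 6.7·5.3 - (2.9)² = 27.1.
  S^{-1} = (1/det) · [[d, -b], [-b, a]] = [[0.1956, -0.107],
 [-0.107, 0.2472]].

Step 4 — quadratic form (x̄ - mu_0)^T · S^{-1} · (x̄ - mu_0):
  S^{-1} · (x̄ - mu_0) = (0.2177, -0.572),
  (x̄ - mu_0)^T · [...] = (-0.2)·(0.2177) + (-2.4)·(-0.572) = 1.3292.

Step 5 — scale by n: T² = 5 · 1.3292 = 6.6458.

T² ≈ 6.6458


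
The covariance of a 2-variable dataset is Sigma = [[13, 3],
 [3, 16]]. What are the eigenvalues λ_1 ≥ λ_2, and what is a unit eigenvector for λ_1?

Step 1 — characteristic polynomial of 2×2 Sigma:
  det(Sigma - λI) = λ² - trace · λ + det = 0.
  trace = 13 + 16 = 29, det = 13·16 - (3)² = 199.
Step 2 — discriminant:
  Δ = trace² - 4·det = 841 - 796 = 45.
Step 3 — eigenvalues:
  λ = (trace ± √Δ)/2 = (29 ± 6.7082)/2,
  λ_1 = 17.8541,  λ_2 = 11.1459.

Step 4 — unit eigenvector for λ_1: solve (Sigma - λ_1 I)v = 0. First row:
  (13 - 17.8541)·v_x + (3)·v_y = 0, i.e. (-4.8541)·v_x + (3)·v_y = 0,
  so v ∝ (b, λ_1 - a) = (3, 4.8541) = u.
  ||u|| = √((3)² + (4.8541)²) = √(32.5623) ≈ 5.7063,
  v_1 = u/||u|| ≈ (0.5257, 0.8507) (||v_1|| = 1).

λ_1 = 17.8541,  λ_2 = 11.1459;  v_1 ≈ (0.5257, 0.8507)


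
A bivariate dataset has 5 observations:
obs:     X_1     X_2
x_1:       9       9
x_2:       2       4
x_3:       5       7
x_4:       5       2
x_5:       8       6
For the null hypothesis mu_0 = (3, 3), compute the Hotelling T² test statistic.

Step 1 — sample mean vector:
  mean(X_1) = (9 + 2 + 5 + 5 + 8) / 5 = 29/5 = 5.8
  mean(X_2) = (9 + 4 + 7 + 2 + 6) / 5 = 28/5 = 5.6
  x̄ = (5.8, 5.6),  deviation x̄ - mu_0 = (5.8, 5.6) - (3, 3) = (2.8, 2.6).

Step 2 — sample covariance matrix, S[i,j] = (1/(n-1)) · Σ_k (x_{k,i} - mean_i) · (x_{k,j} - mean_j), divisor n-1 = 4:
  S[X_1,X_1] = ((3.2)·(3.2) + (-3.8)·(-3.8) + (-0.8)·(-0.8) + (-0.8)·(-0.8) + (2.2)·(2.2)) / 4 = 30.8/4 = 7.7
  S[X_1,X_2] = ((3.2)·(3.4) + (-3.8)·(-1.6) + (-0.8)·(1.4) + (-0.8)·(-3.6) + (2.2)·(0.4)) / 4 = 19.6/4 = 4.9
  S[X_2,X_2] = ((3.4)·(3.4) + (-1.6)·(-1.6) + (1.4)·(1.4) + (-3.6)·(-3.6) + (0.4)·(0.4)) / 4 = 29.2/4 = 7.3
  S = [[7.7, 4.9],
 [4.9, 7.3]].

Step 3 — invert S. det(S) = 7.7·7.3 - (4.9)² = 32.2.
  S^{-1} = (1/det) · [[d, -b], [-b, a]] = [[0.2267, -0.1522],
 [-0.1522, 0.2391]].

Step 4 — quadratic form (x̄ - mu_0)^T · S^{-1} · (x̄ - mu_0):
  S^{-1} · (x̄ - mu_0) = (0.2391, 0.1957),
  (x̄ - mu_0)^T · [...] = (2.8)·(0.2391) + (2.6)·(0.1957) = 1.1783.

Step 5 — scale by n: T² = 5 · 1.1783 = 5.8913.

T² ≈ 5.8913


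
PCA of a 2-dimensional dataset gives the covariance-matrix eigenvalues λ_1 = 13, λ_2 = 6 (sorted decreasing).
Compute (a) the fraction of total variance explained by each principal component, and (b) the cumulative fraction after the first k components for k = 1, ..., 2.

Step 1 — total variance = trace(Sigma) = Σ λ_i = 13 + 6 = 19.

Step 2 — fraction explained by component i = λ_i / Σ λ:
  PC1: 13/19 = 0.6842
  PC2: 6/19 = 0.3158

Step 3 — cumulative fraction after k components = (λ_1 + ... + λ_k) / Σ λ:
  k = 1: 13/19 = 0.6842
  k = 2: (13 + 6)/19 = 19/19 = 1

Summary (fraction, with percent):

explained: PC1 0.6842 (68.42%), PC2 0.3158 (31.58%);  cumulative: 0.6842, 1


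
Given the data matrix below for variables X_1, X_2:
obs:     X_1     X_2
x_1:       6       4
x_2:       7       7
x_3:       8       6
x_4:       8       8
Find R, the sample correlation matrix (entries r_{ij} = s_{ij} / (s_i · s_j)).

Step 1 — column means:
  mean(X_1) = (6 + 7 + 8 + 8) / 4 = 29/4 = 7.25
  mean(X_2) = (4 + 7 + 6 + 8) / 4 = 25/4 = 6.25

Step 2 — sample variances and covariances s[i,j] = (1/(n-1)) · Σ_k (x_{k,i} - mean_i) · (x_{k,j} - mean_j), with n-1 = 3:
  s[X_1,X_1] = ((-1.25)·(-1.25) + (-0.25)·(-0.25) + (0.75)·(0.75) + (0.75)·(0.75)) / 3 = 2.75/3 = 0.9167
  s[X_1,X_2] = ((-1.25)·(-2.25) + (-0.25)·(0.75) + (0.75)·(-0.25) + (0.75)·(1.75)) / 3 = 3.75/3 = 1.25
  s[X_2,X_2] = ((-2.25)·(-2.25) + (0.75)·(0.75) + (-0.25)·(-0.25) + (1.75)·(1.75)) / 3 = 8.75/3 = 2.9167
  Sample standard deviations s_i = √(s[i,i]):
  s(X_1) = √(0.9167) = 0.9574
  s(X_2) = √(2.9167) = 1.7078

Step 3 — r_{ij} = s_{ij} / (s_i · s_j):
  r[X_1,X_1] = 1 (diagonal).
  r[X_1,X_2] = 1.25 / (0.9574 · 1.7078) = 1.25 / 1.6351 = 0.7645
  r[X_2,X_2] = 1 (diagonal).

R is symmetric with unit diagonal. Assembling:

R = [[1, 0.7645],
 [0.7645, 1]]


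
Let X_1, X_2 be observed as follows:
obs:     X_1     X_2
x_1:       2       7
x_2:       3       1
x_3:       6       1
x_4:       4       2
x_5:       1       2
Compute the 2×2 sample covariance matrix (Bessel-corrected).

Step 1 — column means:
  mean(X_1) = (2 + 3 + 6 + 4 + 1) / 5 = 16/5 = 3.2
  mean(X_2) = (7 + 1 + 1 + 2 + 2) / 5 = 13/5 = 2.6

Step 2 — sample covariance S[i,j] = (1/(n-1)) · Σ_k (x_{k,i} - mean_i) · (x_{k,j} - mean_j), with n-1 = 4.
  S[X_1,X_1] = ((-1.2)·(-1.2) + (-0.2)·(-0.2) + (2.8)·(2.8) + (0.8)·(0.8) + (-2.2)·(-2.2)) / 4 = 14.8/4 = 3.7
  S[X_1,X_2] = ((-1.2)·(4.4) + (-0.2)·(-1.6) + (2.8)·(-1.6) + (0.8)·(-0.6) + (-2.2)·(-0.6)) / 4 = -8.6/4 = -2.15
  S[X_2,X_2] = ((4.4)·(4.4) + (-1.6)·(-1.6) + (-1.6)·(-1.6) + (-0.6)·(-0.6) + (-0.6)·(-0.6)) / 4 = 25.2/4 = 6.3

S is symmetric (S[j,i] = S[i,j]). Assembling:

S = [[3.7, -2.15],
 [-2.15, 6.3]]


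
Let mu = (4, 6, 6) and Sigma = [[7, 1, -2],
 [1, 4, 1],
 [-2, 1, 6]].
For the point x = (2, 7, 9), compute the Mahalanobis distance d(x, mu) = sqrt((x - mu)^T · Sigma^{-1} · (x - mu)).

Step 1 — centre the observation: (x - mu) = (-2, 1, 3).

Step 2 — invert Sigma (cofactor / det for 3×3, or solve directly):
  Sigma^{-1} = [[0.1704, -0.0593, 0.0667],
 [-0.0593, 0.2815, -0.0667],
 [0.0667, -0.0667, 0.2]].

Step 3 — form the quadratic (x - mu)^T · Sigma^{-1} · (x - mu):
  Sigma^{-1} · (x - mu) = (-0.2, 0.2, 0.4).
  (x - mu)^T · [Sigma^{-1} · (x - mu)] = (-2)·(-0.2) + (1)·(0.2) + (3)·(0.4) = 1.8.

Step 4 — take square root: d = √(1.8) ≈ 1.3416.

d(x, mu) = √(1.8) ≈ 1.3416


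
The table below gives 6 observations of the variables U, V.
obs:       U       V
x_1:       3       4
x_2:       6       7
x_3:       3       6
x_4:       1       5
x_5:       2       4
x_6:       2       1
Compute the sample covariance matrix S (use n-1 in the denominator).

Step 1 — column means:
  mean(U) = (3 + 6 + 3 + 1 + 2 + 2) / 6 = 17/6 = 2.8333
  mean(V) = (4 + 7 + 6 + 5 + 4 + 1) / 6 = 27/6 = 4.5

Step 2 — sample covariance S[i,j] = (1/(n-1)) · Σ_k (x_{k,i} - mean_i) · (x_{k,j} - mean_j), with n-1 = 5.
  S[U,U] = ((0.1667)·(0.1667) + (3.1667)·(3.1667) + (0.1667)·(0.1667) + (-1.8333)·(-1.8333) + (-0.8333)·(-0.8333) + (-0.8333)·(-0.8333)) / 5 = 14.8333/5 = 2.9667
  S[U,V] = ((0.1667)·(-0.5) + (3.1667)·(2.5) + (0.1667)·(1.5) + (-1.8333)·(0.5) + (-0.8333)·(-0.5) + (-0.8333)·(-3.5)) / 5 = 10.5/5 = 2.1
  S[V,V] = ((-0.5)·(-0.5) + (2.5)·(2.5) + (1.5)·(1.5) + (0.5)·(0.5) + (-0.5)·(-0.5) + (-3.5)·(-3.5)) / 5 = 21.5/5 = 4.3

S is symmetric (S[j,i] = S[i,j]). Assembling:

S = [[2.9667, 2.1],
 [2.1, 4.3]]


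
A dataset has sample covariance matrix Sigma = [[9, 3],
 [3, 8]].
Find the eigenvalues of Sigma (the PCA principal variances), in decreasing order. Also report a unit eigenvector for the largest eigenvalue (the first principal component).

Step 1 — characteristic polynomial of 2×2 Sigma:
  det(Sigma - λI) = λ² - trace · λ + det = 0.
  trace = 9 + 8 = 17, det = 9·8 - (3)² = 63.
Step 2 — discriminant:
  Δ = trace² - 4·det = 289 - 252 = 37.
Step 3 — eigenvalues:
  λ = (trace ± √Δ)/2 = (17 ± 6.0828)/2,
  λ_1 = 11.5414,  λ_2 = 5.4586.

Step 4 — unit eigenvector for λ_1: solve (Sigma - λ_1 I)v = 0. First row:
  (9 - 11.5414)·v_x + (3)·v_y = 0, i.e. (-2.5414)·v_x + (3)·v_y = 0,
  so v ∝ (b, λ_1 - a) = (3, 2.5414) = u.
  ||u|| = √((3)² + (2.5414)²) = √(15.4586) ≈ 3.9317,
  v_1 = u/||u|| ≈ (0.763, 0.6464) (||v_1|| = 1).

λ_1 = 11.5414,  λ_2 = 5.4586;  v_1 ≈ (0.763, 0.6464)


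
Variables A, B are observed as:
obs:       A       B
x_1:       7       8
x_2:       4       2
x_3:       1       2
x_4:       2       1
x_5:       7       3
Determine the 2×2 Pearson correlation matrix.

Step 1 — column means:
  mean(A) = (7 + 4 + 1 + 2 + 7) / 5 = 21/5 = 4.2
  mean(B) = (8 + 2 + 2 + 1 + 3) / 5 = 16/5 = 3.2

Step 2 — sample variances and covariances s[i,j] = (1/(n-1)) · Σ_k (x_{k,i} - mean_i) · (x_{k,j} - mean_j), with n-1 = 4:
  s[A,A] = ((2.8)·(2.8) + (-0.2)·(-0.2) + (-3.2)·(-3.2) + (-2.2)·(-2.2) + (2.8)·(2.8)) / 4 = 30.8/4 = 7.7
  s[A,B] = ((2.8)·(4.8) + (-0.2)·(-1.2) + (-3.2)·(-1.2) + (-2.2)·(-2.2) + (2.8)·(-0.2)) / 4 = 21.8/4 = 5.45
  s[B,B] = ((4.8)·(4.8) + (-1.2)·(-1.2) + (-1.2)·(-1.2) + (-2.2)·(-2.2) + (-0.2)·(-0.2)) / 4 = 30.8/4 = 7.7
  Sample standard deviations s_i = √(s[i,i]):
  s(A) = √(7.7) = 2.7749
  s(B) = √(7.7) = 2.7749

Step 3 — r_{ij} = s_{ij} / (s_i · s_j):
  r[A,A] = 1 (diagonal).
  r[A,B] = 5.45 / (2.7749 · 2.7749) = 5.45 / 7.7 = 0.7078
  r[B,B] = 1 (diagonal).

R is symmetric with unit diagonal. Assembling:

R = [[1, 0.7078],
 [0.7078, 1]]


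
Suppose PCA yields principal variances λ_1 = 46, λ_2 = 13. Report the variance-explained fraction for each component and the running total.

Step 1 — total variance = trace(Sigma) = Σ λ_i = 46 + 13 = 59.

Step 2 — fraction explained by component i = λ_i / Σ λ:
  PC1: 46/59 = 0.7797
  PC2: 13/59 = 0.2203

Step 3 — cumulative fraction after k components = (λ_1 + ... + λ_k) / Σ λ:
  k = 1: 46/59 = 0.7797
  k = 2: (46 + 13)/59 = 59/59 = 1

Summary (fraction, with percent):

explained: PC1 0.7797 (77.97%), PC2 0.2203 (22.03%);  cumulative: 0.7797, 1


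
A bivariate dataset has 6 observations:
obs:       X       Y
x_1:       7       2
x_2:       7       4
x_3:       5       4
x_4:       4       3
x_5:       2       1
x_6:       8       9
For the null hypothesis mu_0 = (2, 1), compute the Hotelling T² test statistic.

Step 1 — sample mean vector:
  mean(X) = (7 + 7 + 5 + 4 + 2 + 8) / 6 = 33/6 = 5.5
  mean(Y) = (2 + 4 + 4 + 3 + 1 + 9) / 6 = 23/6 = 3.8333
  x̄ = (5.5, 3.8333),  deviation x̄ - mu_0 = (5.5, 3.8333) - (2, 1) = (3.5, 2.8333).

Step 2 — sample covariance matrix, S[i,j] = (1/(n-1)) · Σ_k (x_{k,i} - mean_i) · (x_{k,j} - mean_j), divisor n-1 = 5:
  S[X,X] = ((1.5)·(1.5) + (1.5)·(1.5) + (-0.5)·(-0.5) + (-1.5)·(-1.5) + (-3.5)·(-3.5) + (2.5)·(2.5)) / 5 = 25.5/5 = 5.1
  S[X,Y] = ((1.5)·(-1.8333) + (1.5)·(0.1667) + (-0.5)·(0.1667) + (-1.5)·(-0.8333) + (-3.5)·(-2.8333) + (2.5)·(5.1667)) / 5 = 21.5/5 = 4.3
  S[Y,Y] = ((-1.8333)·(-1.8333) + (0.1667)·(0.1667) + (0.1667)·(0.1667) + (-0.8333)·(-0.8333) + (-2.8333)·(-2.8333) + (5.1667)·(5.1667)) / 5 = 38.8333/5 = 7.7667
  S = [[5.1, 4.3],
 [4.3, 7.7667]].

Step 3 — invert S. det(S) = 5.1·7.7667 - (4.3)² = 21.12.
  S^{-1} = (1/det) · [[d, -b], [-b, a]] = [[0.3677, -0.2036],
 [-0.2036, 0.2415]].

Step 4 — quadratic form (x̄ - mu_0)^T · S^{-1} · (x̄ - mu_0):
  S^{-1} · (x̄ - mu_0) = (0.7102, -0.0284),
  (x̄ - mu_0)^T · [...] = (3.5)·(0.7102) + (2.8333)·(-0.0284) = 2.4053.

Step 5 — scale by n: T² = 6 · 2.4053 = 14.4318.

T² ≈ 14.4318


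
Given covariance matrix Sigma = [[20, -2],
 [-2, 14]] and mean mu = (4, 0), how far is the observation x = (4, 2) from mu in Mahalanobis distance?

Step 1 — centre the observation: (x - mu) = (0, 2).

Step 2 — invert Sigma. det(Sigma) = 20·14 - (-2)² = 276.
  Sigma^{-1} = (1/det) · [[d, -b], [-b, a]] = [[0.0507, 0.0072],
 [0.0072, 0.0725]].

Step 3 — form the quadratic (x - mu)^T · Sigma^{-1} · (x - mu):
  Sigma^{-1} · (x - mu) = (0.0145, 0.1449).
  (x - mu)^T · [Sigma^{-1} · (x - mu)] = (0)·(0.0145) + (2)·(0.1449) = 0.2899.

Step 4 — take square root: d = √(0.2899) ≈ 0.5384.

d(x, mu) = √(0.2899) ≈ 0.5384


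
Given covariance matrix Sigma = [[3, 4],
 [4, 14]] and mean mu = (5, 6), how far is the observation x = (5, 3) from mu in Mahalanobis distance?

Step 1 — centre the observation: (x - mu) = (0, -3).

Step 2 — invert Sigma. det(Sigma) = 3·14 - (4)² = 26.
  Sigma^{-1} = (1/det) · [[d, -b], [-b, a]] = [[0.5385, -0.1538],
 [-0.1538, 0.1154]].

Step 3 — form the quadratic (x - mu)^T · Sigma^{-1} · (x - mu):
  Sigma^{-1} · (x - mu) = (0.4615, -0.3462).
  (x - mu)^T · [Sigma^{-1} · (x - mu)] = (0)·(0.4615) + (-3)·(-0.3462) = 1.0385.

Step 4 — take square root: d = √(1.0385) ≈ 1.019.

d(x, mu) = √(1.0385) ≈ 1.019


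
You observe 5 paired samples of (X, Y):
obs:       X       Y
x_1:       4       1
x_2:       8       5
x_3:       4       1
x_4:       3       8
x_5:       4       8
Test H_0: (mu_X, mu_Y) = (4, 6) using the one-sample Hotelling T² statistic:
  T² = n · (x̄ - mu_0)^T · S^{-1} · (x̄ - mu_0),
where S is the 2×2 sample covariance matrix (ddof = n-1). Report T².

Step 1 — sample mean vector:
  mean(X) = (4 + 8 + 4 + 3 + 4) / 5 = 23/5 = 4.6
  mean(Y) = (1 + 5 + 1 + 8 + 8) / 5 = 23/5 = 4.6
  x̄ = (4.6, 4.6),  deviation x̄ - mu_0 = (4.6, 4.6) - (4, 6) = (0.6, -1.4).

Step 2 — sample covariance matrix, S[i,j] = (1/(n-1)) · Σ_k (x_{k,i} - mean_i) · (x_{k,j} - mean_j), divisor n-1 = 4:
  S[X,X] = ((-0.6)·(-0.6) + (3.4)·(3.4) + (-0.6)·(-0.6) + (-1.6)·(-1.6) + (-0.6)·(-0.6)) / 4 = 15.2/4 = 3.8
  S[X,Y] = ((-0.6)·(-3.6) + (3.4)·(0.4) + (-0.6)·(-3.6) + (-1.6)·(3.4) + (-0.6)·(3.4)) / 4 = -1.8/4 = -0.45
  S[Y,Y] = ((-3.6)·(-3.6) + (0.4)·(0.4) + (-3.6)·(-3.6) + (3.4)·(3.4) + (3.4)·(3.4)) / 4 = 49.2/4 = 12.3
  S = [[3.8, -0.45],
 [-0.45, 12.3]].

Step 3 — invert S. det(S) = 3.8·12.3 - (-0.45)² = 46.5375.
  S^{-1} = (1/det) · [[d, -b], [-b, a]] = [[0.2643, 0.0097],
 [0.0097, 0.0817]].

Step 4 — quadratic form (x̄ - mu_0)^T · S^{-1} · (x̄ - mu_0):
  S^{-1} · (x̄ - mu_0) = (0.145, -0.1085),
  (x̄ - mu_0)^T · [...] = (0.6)·(0.145) + (-1.4)·(-0.1085) = 0.2389.

Step 5 — scale by n: T² = 5 · 0.2389 = 1.1947.

T² ≈ 1.1947


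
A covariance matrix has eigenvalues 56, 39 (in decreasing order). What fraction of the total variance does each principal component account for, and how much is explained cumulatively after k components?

Step 1 — total variance = trace(Sigma) = Σ λ_i = 56 + 39 = 95.

Step 2 — fraction explained by component i = λ_i / Σ λ:
  PC1: 56/95 = 0.5895
  PC2: 39/95 = 0.4105

Step 3 — cumulative fraction after k components = (λ_1 + ... + λ_k) / Σ λ:
  k = 1: 56/95 = 0.5895
  k = 2: (56 + 39)/95 = 95/95 = 1

Summary (fraction, with percent):

explained: PC1 0.5895 (58.95%), PC2 0.4105 (41.05%);  cumulative: 0.5895, 1


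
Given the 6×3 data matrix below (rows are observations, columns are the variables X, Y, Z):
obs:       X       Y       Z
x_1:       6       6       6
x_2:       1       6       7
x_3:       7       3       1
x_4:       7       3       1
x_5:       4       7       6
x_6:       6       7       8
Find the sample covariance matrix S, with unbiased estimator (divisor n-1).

Step 1 — column means:
  mean(X) = (6 + 1 + 7 + 7 + 4 + 6) / 6 = 31/6 = 5.1667
  mean(Y) = (6 + 6 + 3 + 3 + 7 + 7) / 6 = 32/6 = 5.3333
  mean(Z) = (6 + 7 + 1 + 1 + 6 + 8) / 6 = 29/6 = 4.8333

Step 2 — sample covariance S[i,j] = (1/(n-1)) · Σ_k (x_{k,i} - mean_i) · (x_{k,j} - mean_j), with n-1 = 5.
  S[X,X] = ((0.8333)·(0.8333) + (-4.1667)·(-4.1667) + (1.8333)·(1.8333) + (1.8333)·(1.8333) + (-1.1667)·(-1.1667) + (0.8333)·(0.8333)) / 5 = 26.8333/5 = 5.3667
  S[X,Y] = ((0.8333)·(0.6667) + (-4.1667)·(0.6667) + (1.8333)·(-2.3333) + (1.8333)·(-2.3333) + (-1.1667)·(1.6667) + (0.8333)·(1.6667)) / 5 = -11.3333/5 = -2.2667
  S[X,Z] = ((0.8333)·(1.1667) + (-4.1667)·(2.1667) + (1.8333)·(-3.8333) + (1.8333)·(-3.8333) + (-1.1667)·(1.1667) + (0.8333)·(3.1667)) / 5 = -20.8333/5 = -4.1667
  S[Y,Y] = ((0.6667)·(0.6667) + (0.6667)·(0.6667) + (-2.3333)·(-2.3333) + (-2.3333)·(-2.3333) + (1.6667)·(1.6667) + (1.6667)·(1.6667)) / 5 = 17.3333/5 = 3.4667
  S[Y,Z] = ((0.6667)·(1.1667) + (0.6667)·(2.1667) + (-2.3333)·(-3.8333) + (-2.3333)·(-3.8333) + (1.6667)·(1.1667) + (1.6667)·(3.1667)) / 5 = 27.3333/5 = 5.4667
  S[Z,Z] = ((1.1667)·(1.1667) + (2.1667)·(2.1667) + (-3.8333)·(-3.8333) + (-3.8333)·(-3.8333) + (1.1667)·(1.1667) + (3.1667)·(3.1667)) / 5 = 46.8333/5 = 9.3667

S is symmetric (S[j,i] = S[i,j]). Assembling:

S = [[5.3667, -2.2667, -4.1667],
 [-2.2667, 3.4667, 5.4667],
 [-4.1667, 5.4667, 9.3667]]


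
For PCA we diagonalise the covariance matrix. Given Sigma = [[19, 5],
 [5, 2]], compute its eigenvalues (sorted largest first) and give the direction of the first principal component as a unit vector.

Step 1 — characteristic polynomial of 2×2 Sigma:
  det(Sigma - λI) = λ² - trace · λ + det = 0.
  trace = 19 + 2 = 21, det = 19·2 - (5)² = 13.
Step 2 — discriminant:
  Δ = trace² - 4·det = 441 - 52 = 389.
Step 3 — eigenvalues:
  λ = (trace ± √Δ)/2 = (21 ± 19.7231)/2,
  λ_1 = 20.3615,  λ_2 = 0.6385.

Step 4 — unit eigenvector for λ_1: solve (Sigma - λ_1 I)v = 0. First row:
  (19 - 20.3615)·v_x + (5)·v_y = 0, i.e. (-1.3615)·v_x + (5)·v_y = 0,
  so v ∝ (b, λ_1 - a) = (5, 1.3615) = u.
  ||u|| = √((5)² + (1.3615)²) = √(26.8538) ≈ 5.1821,
  v_1 = u/||u|| ≈ (0.9649, 0.2627) (||v_1|| = 1).

λ_1 = 20.3615,  λ_2 = 0.6385;  v_1 ≈ (0.9649, 0.2627)


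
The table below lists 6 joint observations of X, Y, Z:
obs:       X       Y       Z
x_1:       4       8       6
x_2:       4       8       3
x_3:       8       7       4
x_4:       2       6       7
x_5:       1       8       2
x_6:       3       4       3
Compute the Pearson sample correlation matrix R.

Step 1 — column means:
  mean(X) = (4 + 4 + 8 + 2 + 1 + 3) / 6 = 22/6 = 3.6667
  mean(Y) = (8 + 8 + 7 + 6 + 8 + 4) / 6 = 41/6 = 6.8333
  mean(Z) = (6 + 3 + 4 + 7 + 2 + 3) / 6 = 25/6 = 4.1667

Step 2 — sample variances and covariances s[i,j] = (1/(n-1)) · Σ_k (x_{k,i} - mean_i) · (x_{k,j} - mean_j), with n-1 = 5:
  s[X,X] = ((0.3333)·(0.3333) + (0.3333)·(0.3333) + (4.3333)·(4.3333) + (-1.6667)·(-1.6667) + (-2.6667)·(-2.6667) + (-0.6667)·(-0.6667)) / 5 = 29.3333/5 = 5.8667
  s[X,Y] = ((0.3333)·(1.1667) + (0.3333)·(1.1667) + (4.3333)·(0.1667) + (-1.6667)·(-0.8333) + (-2.6667)·(1.1667) + (-0.6667)·(-2.8333)) / 5 = 1.6667/5 = 0.3333
  s[X,Z] = ((0.3333)·(1.8333) + (0.3333)·(-1.1667) + (4.3333)·(-0.1667) + (-1.6667)·(2.8333) + (-2.6667)·(-2.1667) + (-0.6667)·(-1.1667)) / 5 = 1.3333/5 = 0.2667
  s[Y,Y] = ((1.1667)·(1.1667) + (1.1667)·(1.1667) + (0.1667)·(0.1667) + (-0.8333)·(-0.8333) + (1.1667)·(1.1667) + (-2.8333)·(-2.8333)) / 5 = 12.8333/5 = 2.5667
  s[Y,Z] = ((1.1667)·(1.8333) + (1.1667)·(-1.1667) + (0.1667)·(-0.1667) + (-0.8333)·(2.8333) + (1.1667)·(-2.1667) + (-2.8333)·(-1.1667)) / 5 = -0.8333/5 = -0.1667
  s[Z,Z] = ((1.8333)·(1.8333) + (-1.1667)·(-1.1667) + (-0.1667)·(-0.1667) + (2.8333)·(2.8333) + (-2.1667)·(-2.1667) + (-1.1667)·(-1.1667)) / 5 = 18.8333/5 = 3.7667
  Sample standard deviations s_i = √(s[i,i]):
  s(X) = √(5.8667) = 2.4221
  s(Y) = √(2.5667) = 1.6021
  s(Z) = √(3.7667) = 1.9408

Step 3 — r_{ij} = s_{ij} / (s_i · s_j):
  r[X,X] = 1 (diagonal).
  r[X,Y] = 0.3333 / (2.4221 · 1.6021) = 0.3333 / 3.8804 = 0.0859
  r[X,Z] = 0.2667 / (2.4221 · 1.9408) = 0.2667 / 4.7008 = 0.0567
  r[Y,Y] = 1 (diagonal).
  r[Y,Z] = -0.1667 / (1.6021 · 1.9408) = -0.1667 / 3.1093 = -0.0536
  r[Z,Z] = 1 (diagonal).

R is symmetric with unit diagonal. Assembling:

R = [[1, 0.0859, 0.0567],
 [0.0859, 1, -0.0536],
 [0.0567, -0.0536, 1]]


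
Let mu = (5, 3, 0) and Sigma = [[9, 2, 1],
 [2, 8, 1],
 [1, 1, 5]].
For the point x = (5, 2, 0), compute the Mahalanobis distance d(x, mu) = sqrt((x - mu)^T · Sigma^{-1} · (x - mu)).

Step 1 — centre the observation: (x - mu) = (0, -1, 0).

Step 2 — invert Sigma (cofactor / det for 3×3, or solve directly):
  Sigma^{-1} = [[0.1193, -0.0275, -0.0183],
 [-0.0275, 0.1346, -0.0214],
 [-0.0183, -0.0214, 0.208]].

Step 3 — form the quadratic (x - mu)^T · Sigma^{-1} · (x - mu):
  Sigma^{-1} · (x - mu) = (0.0275, -0.1346, 0.0214).
  (x - mu)^T · [Sigma^{-1} · (x - mu)] = (0)·(0.0275) + (-1)·(-0.1346) + (0)·(0.0214) = 0.1346.

Step 4 — take square root: d = √(0.1346) ≈ 0.3668.

d(x, mu) = √(0.1346) ≈ 0.3668


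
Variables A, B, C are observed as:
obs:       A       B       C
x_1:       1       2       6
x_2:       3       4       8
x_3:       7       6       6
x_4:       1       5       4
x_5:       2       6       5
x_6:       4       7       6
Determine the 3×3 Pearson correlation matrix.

Step 1 — column means:
  mean(A) = (1 + 3 + 7 + 1 + 2 + 4) / 6 = 18/6 = 3
  mean(B) = (2 + 4 + 6 + 5 + 6 + 7) / 6 = 30/6 = 5
  mean(C) = (6 + 8 + 6 + 4 + 5 + 6) / 6 = 35/6 = 5.8333

Step 2 — sample variances and covariances s[i,j] = (1/(n-1)) · Σ_k (x_{k,i} - mean_i) · (x_{k,j} - mean_j), with n-1 = 5:
  s[A,A] = ((-2)·(-2) + (0)·(0) + (4)·(4) + (-2)·(-2) + (-1)·(-1) + (1)·(1)) / 5 = 26/5 = 5.2
  s[A,B] = ((-2)·(-3) + (0)·(-1) + (4)·(1) + (-2)·(0) + (-1)·(1) + (1)·(2)) / 5 = 11/5 = 2.2
  s[A,C] = ((-2)·(0.1667) + (0)·(2.1667) + (4)·(0.1667) + (-2)·(-1.8333) + (-1)·(-0.8333) + (1)·(0.1667)) / 5 = 5/5 = 1
  s[B,B] = ((-3)·(-3) + (-1)·(-1) + (1)·(1) + (0)·(0) + (1)·(1) + (2)·(2)) / 5 = 16/5 = 3.2
  s[B,C] = ((-3)·(0.1667) + (-1)·(2.1667) + (1)·(0.1667) + (0)·(-1.8333) + (1)·(-0.8333) + (2)·(0.1667)) / 5 = -3/5 = -0.6
  s[C,C] = ((0.1667)·(0.1667) + (2.1667)·(2.1667) + (0.1667)·(0.1667) + (-1.8333)·(-1.8333) + (-0.8333)·(-0.8333) + (0.1667)·(0.1667)) / 5 = 8.8333/5 = 1.7667
  Sample standard deviations s_i = √(s[i,i]):
  s(A) = √(5.2) = 2.2804
  s(B) = √(3.2) = 1.7889
  s(C) = √(1.7667) = 1.3292

Step 3 — r_{ij} = s_{ij} / (s_i · s_j):
  r[A,A] = 1 (diagonal).
  r[A,B] = 2.2 / (2.2804 · 1.7889) = 2.2 / 4.0792 = 0.5393
  r[A,C] = 1 / (2.2804 · 1.3292) = 1 / 3.031 = 0.3299
  r[B,B] = 1 (diagonal).
  r[B,C] = -0.6 / (1.7889 · 1.3292) = -0.6 / 2.3777 = -0.2523
  r[C,C] = 1 (diagonal).

R is symmetric with unit diagonal. Assembling:

R = [[1, 0.5393, 0.3299],
 [0.5393, 1, -0.2523],
 [0.3299, -0.2523, 1]]


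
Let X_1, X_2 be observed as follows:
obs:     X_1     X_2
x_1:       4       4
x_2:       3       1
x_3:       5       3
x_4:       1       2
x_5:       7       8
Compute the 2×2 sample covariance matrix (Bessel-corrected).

Step 1 — column means:
  mean(X_1) = (4 + 3 + 5 + 1 + 7) / 5 = 20/5 = 4
  mean(X_2) = (4 + 1 + 3 + 2 + 8) / 5 = 18/5 = 3.6

Step 2 — sample covariance S[i,j] = (1/(n-1)) · Σ_k (x_{k,i} - mean_i) · (x_{k,j} - mean_j), with n-1 = 4.
  S[X_1,X_1] = ((0)·(0) + (-1)·(-1) + (1)·(1) + (-3)·(-3) + (3)·(3)) / 4 = 20/4 = 5
  S[X_1,X_2] = ((0)·(0.4) + (-1)·(-2.6) + (1)·(-0.6) + (-3)·(-1.6) + (3)·(4.4)) / 4 = 20/4 = 5
  S[X_2,X_2] = ((0.4)·(0.4) + (-2.6)·(-2.6) + (-0.6)·(-0.6) + (-1.6)·(-1.6) + (4.4)·(4.4)) / 4 = 29.2/4 = 7.3

S is symmetric (S[j,i] = S[i,j]). Assembling:

S = [[5, 5],
 [5, 7.3]]


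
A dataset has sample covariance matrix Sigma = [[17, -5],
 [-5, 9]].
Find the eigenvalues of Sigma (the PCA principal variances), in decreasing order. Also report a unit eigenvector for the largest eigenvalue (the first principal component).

Step 1 — characteristic polynomial of 2×2 Sigma:
  det(Sigma - λI) = λ² - trace · λ + det = 0.
  trace = 17 + 9 = 26, det = 17·9 - (-5)² = 128.
Step 2 — discriminant:
  Δ = trace² - 4·det = 676 - 512 = 164.
Step 3 — eigenvalues:
  λ = (trace ± √Δ)/2 = (26 ± 12.8062)/2,
  λ_1 = 19.4031,  λ_2 = 6.5969.

Step 4 — unit eigenvector for λ_1: solve (Sigma - λ_1 I)v = 0. First row:
  (17 - 19.4031)·v_x + (-5)·v_y = 0, i.e. (-2.4031)·v_x + (-5)·v_y = 0,
  so v ∝ (b, λ_1 - a) = (-5, 2.4031); multiply by -1 so the first entry is positive: u = (5, -2.4031).
  ||u|| = √((5)² + (-2.4031)²) = √(30.775) ≈ 5.5475,
  v_1 = u/||u|| ≈ (0.9013, -0.4332) (||v_1|| = 1).

λ_1 = 19.4031,  λ_2 = 6.5969;  v_1 ≈ (0.9013, -0.4332)


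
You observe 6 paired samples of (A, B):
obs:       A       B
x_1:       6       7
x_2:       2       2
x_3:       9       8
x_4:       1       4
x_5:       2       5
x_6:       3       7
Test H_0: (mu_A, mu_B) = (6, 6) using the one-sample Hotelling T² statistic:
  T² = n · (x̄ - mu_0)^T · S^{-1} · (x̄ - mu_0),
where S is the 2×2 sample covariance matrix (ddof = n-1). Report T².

Step 1 — sample mean vector:
  mean(A) = (6 + 2 + 9 + 1 + 2 + 3) / 6 = 23/6 = 3.8333
  mean(B) = (7 + 2 + 8 + 4 + 5 + 7) / 6 = 33/6 = 5.5
  x̄ = (3.8333, 5.5),  deviation x̄ - mu_0 = (3.8333, 5.5) - (6, 6) = (-2.1667, -0.5).

Step 2 — sample covariance matrix, S[i,j] = (1/(n-1)) · Σ_k (x_{k,i} - mean_i) · (x_{k,j} - mean_j), divisor n-1 = 5:
  S[A,A] = ((2.1667)·(2.1667) + (-1.8333)·(-1.8333) + (5.1667)·(5.1667) + (-2.8333)·(-2.8333) + (-1.8333)·(-1.8333) + (-0.8333)·(-0.8333)) / 5 = 46.8333/5 = 9.3667
  S[A,B] = ((2.1667)·(1.5) + (-1.8333)·(-3.5) + (5.1667)·(2.5) + (-2.8333)·(-1.5) + (-1.8333)·(-0.5) + (-0.8333)·(1.5)) / 5 = 26.5/5 = 5.3
  S[B,B] = ((1.5)·(1.5) + (-3.5)·(-3.5) + (2.5)·(2.5) + (-1.5)·(-1.5) + (-0.5)·(-0.5) + (1.5)·(1.5)) / 5 = 25.5/5 = 5.1
  S = [[9.3667, 5.3],
 [5.3, 5.1]].

Step 3 — invert S. det(S) = 9.3667·5.1 - (5.3)² = 19.68.
  S^{-1} = (1/det) · [[d, -b], [-b, a]] = [[0.2591, -0.2693],
 [-0.2693, 0.4759]].

Step 4 — quadratic form (x̄ - mu_0)^T · S^{-1} · (x̄ - mu_0):
  S^{-1} · (x̄ - mu_0) = (-0.4268, 0.3455),
  (x̄ - mu_0)^T · [...] = (-2.1667)·(-0.4268) + (-0.5)·(0.3455) = 0.752.

Step 5 — scale by n: T² = 6 · 0.752 = 4.5122.

T² ≈ 4.5122


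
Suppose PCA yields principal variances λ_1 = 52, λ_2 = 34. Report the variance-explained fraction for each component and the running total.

Step 1 — total variance = trace(Sigma) = Σ λ_i = 52 + 34 = 86.

Step 2 — fraction explained by component i = λ_i / Σ λ:
  PC1: 52/86 = 0.6047
  PC2: 34/86 = 0.3953

Step 3 — cumulative fraction after k components = (λ_1 + ... + λ_k) / Σ λ:
  k = 1: 52/86 = 0.6047
  k = 2: (52 + 34)/86 = 86/86 = 1

Summary (fraction, with percent):

explained: PC1 0.6047 (60.47%), PC2 0.3953 (39.53%);  cumulative: 0.6047, 1


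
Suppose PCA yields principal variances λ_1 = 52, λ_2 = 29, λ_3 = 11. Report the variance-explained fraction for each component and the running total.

Step 1 — total variance = trace(Sigma) = Σ λ_i = 52 + 29 + 11 = 92.

Step 2 — fraction explained by component i = λ_i / Σ λ:
  PC1: 52/92 = 0.5652
  PC2: 29/92 = 0.3152
  PC3: 11/92 = 0.1196

Step 3 — cumulative fraction after k components = (λ_1 + ... + λ_k) / Σ λ:
  k = 1: 52/92 = 0.5652
  k = 2: (52 + 29)/92 = 81/92 = 0.8804
  k = 3: (52 + 29 + 11)/92 = 92/92 = 1

Summary (fraction, with percent):

explained: PC1 0.5652 (56.52%), PC2 0.3152 (31.52%), PC3 0.1196 (11.96%);  cumulative: 0.5652, 0.8804, 1


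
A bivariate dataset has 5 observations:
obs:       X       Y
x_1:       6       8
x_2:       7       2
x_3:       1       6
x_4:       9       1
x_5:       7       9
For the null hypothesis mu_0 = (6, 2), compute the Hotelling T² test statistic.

Step 1 — sample mean vector:
  mean(X) = (6 + 7 + 1 + 9 + 7) / 5 = 30/5 = 6
  mean(Y) = (8 + 2 + 6 + 1 + 9) / 5 = 26/5 = 5.2
  x̄ = (6, 5.2),  deviation x̄ - mu_0 = (6, 5.2) - (6, 2) = (0, 3.2).

Step 2 — sample covariance matrix, S[i,j] = (1/(n-1)) · Σ_k (x_{k,i} - mean_i) · (x_{k,j} - mean_j), divisor n-1 = 4:
  S[X,X] = ((0)·(0) + (1)·(1) + (-5)·(-5) + (3)·(3) + (1)·(1)) / 4 = 36/4 = 9
  S[X,Y] = ((0)·(2.8) + (1)·(-3.2) + (-5)·(0.8) + (3)·(-4.2) + (1)·(3.8)) / 4 = -16/4 = -4
  S[Y,Y] = ((2.8)·(2.8) + (-3.2)·(-3.2) + (0.8)·(0.8) + (-4.2)·(-4.2) + (3.8)·(3.8)) / 4 = 50.8/4 = 12.7
  S = [[9, -4],
 [-4, 12.7]].

Step 3 — invert S. det(S) = 9·12.7 - (-4)² = 98.3.
  S^{-1} = (1/det) · [[d, -b], [-b, a]] = [[0.1292, 0.0407],
 [0.0407, 0.0916]].

Step 4 — quadratic form (x̄ - mu_0)^T · S^{-1} · (x̄ - mu_0):
  S^{-1} · (x̄ - mu_0) = (0.1302, 0.293),
  (x̄ - mu_0)^T · [...] = (0)·(0.1302) + (3.2)·(0.293) = 0.9375.

Step 5 — scale by n: T² = 5 · 0.9375 = 4.6877.

T² ≈ 4.6877


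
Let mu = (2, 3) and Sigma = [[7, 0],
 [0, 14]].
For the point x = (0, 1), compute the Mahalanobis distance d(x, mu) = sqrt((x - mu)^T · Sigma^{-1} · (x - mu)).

Step 1 — centre the observation: (x - mu) = (-2, -2).

Step 2 — invert Sigma. det(Sigma) = 7·14 - (0)² = 98.
  Sigma^{-1} = (1/det) · [[d, -b], [-b, a]] = [[0.1429, 0],
 [0, 0.0714]].

Step 3 — form the quadratic (x - mu)^T · Sigma^{-1} · (x - mu):
  Sigma^{-1} · (x - mu) = (-0.2857, -0.1429).
  (x - mu)^T · [Sigma^{-1} · (x - mu)] = (-2)·(-0.2857) + (-2)·(-0.1429) = 0.8571.

Step 4 — take square root: d = √(0.8571) ≈ 0.9258.

d(x, mu) = √(0.8571) ≈ 0.9258


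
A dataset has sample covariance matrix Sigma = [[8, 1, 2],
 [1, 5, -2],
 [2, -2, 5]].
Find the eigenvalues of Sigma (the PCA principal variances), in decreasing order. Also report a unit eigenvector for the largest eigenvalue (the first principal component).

Step 1 — characteristic polynomial p(λ) = det(λI - Sigma) = λ³ - tr·λ² + c_1·λ - det, where tr = trace, c_1 = sum of the principal 2×2 minors, det = det(Sigma):
  tr = 8 + 5 + 5 = 18,
  c_1 = (8·5 - (1)²) + (8·5 - (2)²) + (5·5 - (-2)²) = 39 + 36 + 21 = 96,
  det = 8·(5·5 - (-2)²) - (1)·((1)·5 - (-2)·(2)) + (2)·((1)·(-2) - 5·(2)) = 8·(21) - (1)·(9) + (2)·(-12) = 135.
  So p(λ) = λ³ - 18λ² + 96λ - 135.
Step 2 — look for an integer root (rational root theorem: any rational root is an integer divisor of 135). Testing λ = 9:
  p(9) = 729 - 1458 + 864 - 135 = 0  ✓
  Dividing out (λ - 9): p(λ) = (λ - 9)(λ² - 9λ + 15).
Step 3 — remaining eigenvalues from the quadratic λ² - 9λ + 15 = 0:
  Δ = 9² - 4·15 = 81 - 60 = 21,  λ = (9 ± √21)/2 = (9 ± 4.5826)/2 ≈ 6.7913 or 2.2087.
  Sorted: λ_1 = 9,  λ_2 = 6.7913,  λ_3 = 2.2087  (check: sum = 18 = tr ✓).

Step 4 — unit eigenvector for λ_1 = 9: v spans the null space of (Sigma - λ_1 I), whose rows are
  r_1 = (-1, 1, 2),  r_2 = (1, -4, -2),  r_3 = (2, -2, -4).
  v is orthogonal to every row, so take v ∝ r_1 × r_2 = ((1)·(-2) - (2)·(-4), (2)·(1) - (-1)·(-2), (-1)·(-4) - (1)·(1)) = (6, 0, 3).
  Rescale (divide by 3): u = (2, 0, 1).
  ||u|| = √((2)² + (0)² + (1)²) = √(5) ≈ 2.2361,  v_1 = u/||u|| ≈ (0.8944, 0, 0.4472) (||v_1|| = 1).

λ_1 = 9,  λ_2 = 6.7913,  λ_3 = 2.2087;  v_1 ≈ (0.8944, 0, 0.4472)


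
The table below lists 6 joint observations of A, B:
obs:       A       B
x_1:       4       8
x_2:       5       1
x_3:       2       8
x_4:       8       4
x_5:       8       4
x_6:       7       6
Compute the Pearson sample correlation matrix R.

Step 1 — column means:
  mean(A) = (4 + 5 + 2 + 8 + 8 + 7) / 6 = 34/6 = 5.6667
  mean(B) = (8 + 1 + 8 + 4 + 4 + 6) / 6 = 31/6 = 5.1667

Step 2 — sample variances and covariances s[i,j] = (1/(n-1)) · Σ_k (x_{k,i} - mean_i) · (x_{k,j} - mean_j), with n-1 = 5:
  s[A,A] = ((-1.6667)·(-1.6667) + (-0.6667)·(-0.6667) + (-3.6667)·(-3.6667) + (2.3333)·(2.3333) + (2.3333)·(2.3333) + (1.3333)·(1.3333)) / 5 = 29.3333/5 = 5.8667
  s[A,B] = ((-1.6667)·(2.8333) + (-0.6667)·(-4.1667) + (-3.6667)·(2.8333) + (2.3333)·(-1.1667) + (2.3333)·(-1.1667) + (1.3333)·(0.8333)) / 5 = -16.6667/5 = -3.3333
  s[B,B] = ((2.8333)·(2.8333) + (-4.1667)·(-4.1667) + (2.8333)·(2.8333) + (-1.1667)·(-1.1667) + (-1.1667)·(-1.1667) + (0.8333)·(0.8333)) / 5 = 36.8333/5 = 7.3667
  Sample standard deviations s_i = √(s[i,i]):
  s(A) = √(5.8667) = 2.4221
  s(B) = √(7.3667) = 2.7142

Step 3 — r_{ij} = s_{ij} / (s_i · s_j):
  r[A,A] = 1 (diagonal).
  r[A,B] = -3.3333 / (2.4221 · 2.7142) = -3.3333 / 6.574 = -0.507
  r[B,B] = 1 (diagonal).

R is symmetric with unit diagonal. Assembling:

R = [[1, -0.507],
 [-0.507, 1]]
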